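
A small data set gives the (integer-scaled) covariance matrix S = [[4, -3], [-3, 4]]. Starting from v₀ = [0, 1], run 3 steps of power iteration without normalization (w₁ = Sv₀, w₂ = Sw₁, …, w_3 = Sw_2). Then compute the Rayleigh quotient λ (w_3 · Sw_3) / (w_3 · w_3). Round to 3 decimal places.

λ ≈ 7.000

w1 = Sv₀ = (4·0 + (-3)·1; (-3)·0 + 4·1) = (-3, 4)
w2 = Sw1 = (4·(-3) + (-3)·4; (-3)·(-3) + 4·4) = (-24, 25)
w3 = Sw2 = (-171, 172)
Sw3 = (-1200, 1201)
w3·Sw3 = (-171)·(-1200) + 172·1201 = 411772; w3·w3 = (-171)·(-171) + 172·172 = 58825
λ ≈ 411772/58825 = 7.000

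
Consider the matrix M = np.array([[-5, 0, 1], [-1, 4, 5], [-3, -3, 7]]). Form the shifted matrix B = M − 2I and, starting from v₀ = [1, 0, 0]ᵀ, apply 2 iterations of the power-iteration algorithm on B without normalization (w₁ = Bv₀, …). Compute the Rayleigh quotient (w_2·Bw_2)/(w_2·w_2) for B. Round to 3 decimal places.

B = M − 2I has rows (-7, 0, 1); (-1, 2, 5); (-3, -3, 5)
w1 = Bv₀ = (-7, -1, -3)
w2 = Bw1 = (46, -10, 9)
Bw2 = (-313, -21, -63)
w2·Bw2 = -14755; w2·w2 = 2297; μ ≈ -14755/2297 = -6.424

-6.424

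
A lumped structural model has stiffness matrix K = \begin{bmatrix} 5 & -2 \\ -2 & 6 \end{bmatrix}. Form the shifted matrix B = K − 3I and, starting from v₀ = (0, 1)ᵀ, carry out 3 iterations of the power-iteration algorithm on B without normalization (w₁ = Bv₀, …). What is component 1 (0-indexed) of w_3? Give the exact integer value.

59

B = K − 3I has rows (2, -2); (-2, 3)
w1 = Bv₀ = (2·0 + (-2)·1; (-2)·0 + 3·1) = (-2, 3)
w2 = Bw1 = (2·(-2) + (-2)·3; (-2)·(-2) + 3·3) = (-10, 13)
w3 = Bw2 = (-46, 59)
Requested component of w3: 59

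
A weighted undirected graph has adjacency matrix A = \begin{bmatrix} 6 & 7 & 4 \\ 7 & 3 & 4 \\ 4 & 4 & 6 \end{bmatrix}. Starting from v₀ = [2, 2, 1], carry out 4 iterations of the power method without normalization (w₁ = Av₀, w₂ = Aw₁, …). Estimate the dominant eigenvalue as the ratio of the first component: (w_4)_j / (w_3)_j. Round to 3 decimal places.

w1 = Av₀ = (30, 24, 22)
w2 = Aw1 = (436, 370, 348)
w3 = Aw2 = (6598, 5554, 5312)
w4 = Aw3 = (99714, 84096, 80480)
Ratio at component: 99714 / 6598 = 15.113

λ ≈ 15.113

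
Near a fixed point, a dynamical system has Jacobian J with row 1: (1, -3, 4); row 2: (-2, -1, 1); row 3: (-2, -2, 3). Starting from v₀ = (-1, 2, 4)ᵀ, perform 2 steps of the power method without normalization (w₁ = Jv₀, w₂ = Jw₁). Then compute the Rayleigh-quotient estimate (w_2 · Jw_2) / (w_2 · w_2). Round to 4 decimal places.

2.5095

w1 = Jv₀ = (1·(-1) + (-3)·2 + 4·4; (-2)·(-1) + (-1)·2 + 1·4; (-2)·(-1) + (-2)·2 + 3·4) = (9, 4, 10)
w2 = Jw1 = (1·9 + (-3)·4 + 4·10; (-2)·9 + (-1)·4 + 1·10; (-2)·9 + (-2)·4 + 3·10) = (37, -12, 4)
Jw2 = (89, -58, -38)
w2·Jw2 = 37·89 + (-12)·(-58) + 4·(-38) = 3837; w2·w2 = 37·37 + (-12)·(-12) + 4·4 = 1529
λ ≈ 3837/1529 = 2.5095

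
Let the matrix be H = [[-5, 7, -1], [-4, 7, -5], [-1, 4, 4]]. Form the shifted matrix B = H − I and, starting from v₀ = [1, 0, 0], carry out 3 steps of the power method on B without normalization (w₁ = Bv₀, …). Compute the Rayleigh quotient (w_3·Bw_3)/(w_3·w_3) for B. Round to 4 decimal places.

μ ≈ 5.4118

B = H − I has rows (-6, 7, -1); (-4, 6, -5); (-1, 4, 3)
w1 = Bv₀ = ((-6)·1 + 7·0 + (-1)·0; (-4)·1 + 6·0 + (-5)·0; (-1)·1 + 4·0 + 3·0) = (-6, -4, -1)
w2 = Bw1 = ((-6)·(-6) + 7·(-4) + (-1)·(-1); (-4)·(-6) + 6·(-4) + (-5)·(-1); (-1)·(-6) + 4·(-4) + 3·(-1)) = (9, 5, -13)
w3 = Bw2 = (-6, 59, -28)
Bw3 = (477, 518, 158)
w3·Bw3 = 23276; w3·w3 = 4301; μ ≈ 23276/4301 = 5.4118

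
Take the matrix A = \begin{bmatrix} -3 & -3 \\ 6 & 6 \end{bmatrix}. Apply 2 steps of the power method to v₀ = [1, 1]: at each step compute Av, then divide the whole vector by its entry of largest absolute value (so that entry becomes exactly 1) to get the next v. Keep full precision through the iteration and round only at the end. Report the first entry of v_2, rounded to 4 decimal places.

Av0 = (-6.00000, 12.00000); divide by 12.00000 → v1 = (-0.50000, 1.00000)
Av1 = (-1.50000, 3.00000); divide by 3.00000 → v2 = (-0.50000, 1.00000)
Requested entry of v2: -18/36 = -0.5000

-0.5000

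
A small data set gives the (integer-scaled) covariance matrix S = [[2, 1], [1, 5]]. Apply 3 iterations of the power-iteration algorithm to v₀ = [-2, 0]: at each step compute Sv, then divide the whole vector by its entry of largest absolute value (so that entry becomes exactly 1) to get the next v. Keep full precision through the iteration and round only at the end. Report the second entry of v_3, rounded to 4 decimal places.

1.0000

Sv0 = (-4.00000, -2.00000); divide by -4.00000 → v1 = (1.00000, 0.50000)
Sv1 = (2.50000, 3.50000); divide by 3.50000 → v2 = (0.71429, 1.00000)
Sv2 = (2.42857, 5.71429); divide by 5.71429 → v3 = (0.42500, 1.00000)
Requested entry of v3: -80/-80 = 1.0000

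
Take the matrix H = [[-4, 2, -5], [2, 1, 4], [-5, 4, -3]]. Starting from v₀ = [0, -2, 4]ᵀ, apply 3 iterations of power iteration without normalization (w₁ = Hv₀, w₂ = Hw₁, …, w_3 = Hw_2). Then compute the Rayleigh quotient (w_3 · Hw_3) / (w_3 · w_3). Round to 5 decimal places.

w1 = Hv₀ = ((-4)·0 + 2·(-2) + (-5)·4; 2·0 + 1·(-2) + 4·4; (-5)·0 + 4·(-2) + (-3)·4) = (-24, 14, -20)
w2 = Hw1 = ((-4)·(-24) + 2·14 + (-5)·(-20); 2·(-24) + 1·14 + 4·(-20); (-5)·(-24) + 4·14 + (-3)·(-20)) = (224, -114, 236)
w3 = Hw2 = (-2304, 1278, -2284)
Hw3 = (23192, -12466, 23484)
w3·Hw3 = (-2304)·23192 + 1278·(-12466) + (-2284)·23484 = -123003372; w3·w3 = (-2304)·(-2304) + 1278·1278 + (-2284)·(-2284) = 12158356
λ ≈ -123003372/12158356 = -10.11678

-10.11678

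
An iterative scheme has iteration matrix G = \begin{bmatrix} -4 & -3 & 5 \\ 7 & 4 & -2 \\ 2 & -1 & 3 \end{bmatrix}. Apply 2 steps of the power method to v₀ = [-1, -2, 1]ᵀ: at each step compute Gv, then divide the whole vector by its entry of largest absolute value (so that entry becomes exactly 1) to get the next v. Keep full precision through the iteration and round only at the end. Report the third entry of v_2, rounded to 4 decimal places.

Gv0 = (15.00000, -17.00000, 3.00000); divide by -17.00000 → v1 = (-0.88235, 1.00000, -0.17647)
Gv1 = (-0.35294, -1.82353, -3.29412); divide by -3.29412 → v2 = (0.10714, 0.55357, 1.00000)
Requested entry of v2: 56/56 = 1.0000

1.0000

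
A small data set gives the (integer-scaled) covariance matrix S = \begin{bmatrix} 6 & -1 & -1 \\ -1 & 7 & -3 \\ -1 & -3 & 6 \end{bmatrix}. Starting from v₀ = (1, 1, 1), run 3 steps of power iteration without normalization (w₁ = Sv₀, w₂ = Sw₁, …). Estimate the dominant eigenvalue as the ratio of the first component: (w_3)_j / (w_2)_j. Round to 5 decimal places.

w1 = Sv₀ = (6·1 + (-1)·1 + (-1)·1; (-1)·1 + 7·1 + (-3)·1; (-1)·1 + (-3)·1 + 6·1) = (4, 3, 2)
w2 = Sw1 = (6·4 + (-1)·3 + (-1)·2; (-1)·4 + 7·3 + (-3)·2; (-1)·4 + (-3)·3 + 6·2) = (19, 11, -1)
w3 = Sw2 = (104, 61, -58)
Ratio at component: 104 / 19 = 5.47368

λ ≈ 5.47368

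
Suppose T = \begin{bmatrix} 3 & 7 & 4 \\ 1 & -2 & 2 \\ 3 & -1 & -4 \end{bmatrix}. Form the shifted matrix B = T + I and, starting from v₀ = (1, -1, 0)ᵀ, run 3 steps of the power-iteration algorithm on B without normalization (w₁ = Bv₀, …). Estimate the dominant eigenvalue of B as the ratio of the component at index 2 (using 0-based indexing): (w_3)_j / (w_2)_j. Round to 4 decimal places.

B = T + I has rows (4, 7, 4); (1, -1, 2); (3, -1, -3)
w1 = Bv₀ = (4·1 + 7·(-1) + 4·0; 1·1 + (-1)·(-1) + 2·0; 3·1 + (-1)·(-1) + (-3)·0) = (-3, 2, 4)
w2 = Bw1 = (4·(-3) + 7·2 + 4·4; 1·(-3) + (-1)·2 + 2·4; 3·(-3) + (-1)·2 + (-3)·4) = (18, 3, -23)
w3 = Bw2 = (1, -31, 120)
Ratio: 120/-23 = -5.2174

-5.2174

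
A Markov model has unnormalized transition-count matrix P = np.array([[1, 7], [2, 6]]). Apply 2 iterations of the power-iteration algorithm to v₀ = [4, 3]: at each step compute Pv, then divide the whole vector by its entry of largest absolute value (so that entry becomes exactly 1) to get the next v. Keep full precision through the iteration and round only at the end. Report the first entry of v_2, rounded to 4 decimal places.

Pv0 = (25.00000, 26.00000); divide by 26.00000 → v1 = (0.96154, 1.00000)
Pv1 = (7.96154, 7.92308); divide by 7.96154 → v2 = (1.00000, 0.99517)
Requested entry of v2: 207/207 = 1.0000

1.0000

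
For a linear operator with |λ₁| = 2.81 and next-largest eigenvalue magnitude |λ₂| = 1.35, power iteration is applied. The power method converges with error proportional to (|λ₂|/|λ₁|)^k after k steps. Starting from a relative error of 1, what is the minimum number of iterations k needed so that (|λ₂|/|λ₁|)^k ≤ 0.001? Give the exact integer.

|λ₂/λ₁| = 1.35/2.81 = 0.48043
Need k ≥ ln(0.001) / ln(0.48043) = -6.9078 / -0.7331 ≈ 9.423
Smallest integer k satisfying the bound: 10

10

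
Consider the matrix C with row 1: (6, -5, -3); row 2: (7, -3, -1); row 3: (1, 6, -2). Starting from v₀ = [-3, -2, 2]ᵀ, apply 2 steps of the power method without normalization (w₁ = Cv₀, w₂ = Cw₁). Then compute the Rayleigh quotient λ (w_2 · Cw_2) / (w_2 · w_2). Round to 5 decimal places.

λ ≈ 2.18765

w1 = Cv₀ = (6·(-3) + (-5)·(-2) + (-3)·2; 7·(-3) + (-3)·(-2) + (-1)·2; 1·(-3) + 6·(-2) + (-2)·2) = (-14, -17, -19)
w2 = Cw1 = (6·(-14) + (-5)·(-17) + (-3)·(-19); 7·(-14) + (-3)·(-17) + (-1)·(-19); 1·(-14) + 6·(-17) + (-2)·(-19)) = (58, -28, -78)
Cw2 = (722, 568, 46)
w2·Cw2 = 58·722 + (-28)·568 + (-78)·46 = 22384; w2·w2 = 58·58 + (-28)·(-28) + (-78)·(-78) = 10232
λ ≈ 22384/10232 = 2.18765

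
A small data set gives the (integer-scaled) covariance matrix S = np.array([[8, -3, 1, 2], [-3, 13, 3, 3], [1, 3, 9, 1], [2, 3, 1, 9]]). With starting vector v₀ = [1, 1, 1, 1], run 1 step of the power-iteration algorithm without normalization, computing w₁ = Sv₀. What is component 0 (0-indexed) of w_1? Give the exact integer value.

w1 = Sv₀ = (8·1 + (-3)·1 + 1·1 + 2·1; (-3)·1 + 13·1 + 3·1 + 3·1; 1·1 + 3·1 + 9·1 + 1·1; 2·1 + 3·1 + 1·1 + 9·1) = (8, 16, 14, 15)
The requested component of w1 is 8.

8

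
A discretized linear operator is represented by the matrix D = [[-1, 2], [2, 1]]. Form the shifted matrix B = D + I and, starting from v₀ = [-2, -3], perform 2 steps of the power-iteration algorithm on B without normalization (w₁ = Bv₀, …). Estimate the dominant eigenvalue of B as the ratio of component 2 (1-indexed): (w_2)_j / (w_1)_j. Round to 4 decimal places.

μ ≈ 3.2000

B = D + I has rows (0, 2); (2, 2)
w1 = Bv₀ = (-6, -10)
w2 = Bw1 = (-20, -32)
Ratio: -32/-10 = 3.2000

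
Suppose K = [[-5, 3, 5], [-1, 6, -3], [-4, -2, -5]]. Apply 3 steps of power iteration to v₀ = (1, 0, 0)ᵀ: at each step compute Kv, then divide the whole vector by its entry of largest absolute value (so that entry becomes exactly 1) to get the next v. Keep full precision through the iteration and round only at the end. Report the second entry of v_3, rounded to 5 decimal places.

0.25833

Kv0 = (-5.000000, -1.000000, -4.000000); divide by -5.000000 → v1 = (1.000000, 0.200000, 0.800000)
Kv1 = (-0.400000, -2.200000, -8.400000); divide by -8.400000 → v2 = (0.047619, 0.261905, 1.000000)
Kv2 = (5.547619, -1.476190, -5.714286); divide by -5.714286 → v3 = (-0.970833, 0.258333, 1.000000)
Requested entry of v3: -62/-240 = 0.25833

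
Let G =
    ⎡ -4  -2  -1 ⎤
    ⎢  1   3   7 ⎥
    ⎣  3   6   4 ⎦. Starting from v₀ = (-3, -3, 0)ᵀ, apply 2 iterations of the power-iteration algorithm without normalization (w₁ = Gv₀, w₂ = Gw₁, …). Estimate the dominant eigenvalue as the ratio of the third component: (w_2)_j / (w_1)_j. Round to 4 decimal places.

w1 = Gv₀ = (18, -12, -27)
w2 = Gw1 = (-21, -207, -126)
Ratio at component: -126 / -27 = 4.6667

4.6667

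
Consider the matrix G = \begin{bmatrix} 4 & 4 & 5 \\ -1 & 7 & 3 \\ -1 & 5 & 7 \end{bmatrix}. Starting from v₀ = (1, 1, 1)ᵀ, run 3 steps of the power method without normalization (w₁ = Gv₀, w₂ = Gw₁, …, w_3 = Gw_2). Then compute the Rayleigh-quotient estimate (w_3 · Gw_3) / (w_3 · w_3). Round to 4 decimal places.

w1 = Gv₀ = (13, 9, 11)
w2 = Gw1 = (143, 83, 109)
w3 = Gw2 = (1449, 765, 1035)
Gw3 = (14031, 7011, 9621)
w3·Gw3 = 1449·14031 + 765·7011 + 1035·9621 = 35652069; w3·w3 = 1449·1449 + 765·765 + 1035·1035 = 3756051
λ ≈ 35652069/3756051 = 9.4919

9.4919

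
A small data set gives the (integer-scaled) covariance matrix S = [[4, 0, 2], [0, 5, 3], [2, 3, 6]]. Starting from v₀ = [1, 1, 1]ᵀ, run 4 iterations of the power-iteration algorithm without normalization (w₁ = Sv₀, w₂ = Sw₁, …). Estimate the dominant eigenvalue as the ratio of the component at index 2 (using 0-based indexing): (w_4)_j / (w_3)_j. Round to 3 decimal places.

w1 = Sv₀ = (4·1 + 0·1 + 2·1; 0·1 + 5·1 + 3·1; 2·1 + 3·1 + 6·1) = (6, 8, 11)
w2 = Sw1 = (4·6 + 0·8 + 2·11; 0·6 + 5·8 + 3·11; 2·6 + 3·8 + 6·11) = (46, 73, 102)
w3 = Sw2 = (388, 671, 923)
w4 = Sw3 = (3398, 6124, 8327)
Ratio at component: 8327 / 923 = 9.022

λ ≈ 9.022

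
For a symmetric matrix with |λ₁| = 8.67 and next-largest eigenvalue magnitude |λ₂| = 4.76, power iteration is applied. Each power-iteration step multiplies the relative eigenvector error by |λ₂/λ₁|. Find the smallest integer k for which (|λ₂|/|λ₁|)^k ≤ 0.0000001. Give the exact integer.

|λ₂/λ₁| = 4.76/8.67 = 0.54902
Need k ≥ ln(0.0000001) / ln(0.54902) = -16.1181 / -0.5996 ≈ 26.880
Smallest integer k satisfying the bound: 27

27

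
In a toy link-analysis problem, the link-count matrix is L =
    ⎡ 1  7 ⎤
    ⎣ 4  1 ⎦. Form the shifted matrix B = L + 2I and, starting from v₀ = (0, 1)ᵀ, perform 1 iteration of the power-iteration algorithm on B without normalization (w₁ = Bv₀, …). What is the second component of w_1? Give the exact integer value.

B = L + 2I has rows (3, 7); (4, 3)
w1 = Bv₀ = (7, 3)
Requested component of w1: 3

3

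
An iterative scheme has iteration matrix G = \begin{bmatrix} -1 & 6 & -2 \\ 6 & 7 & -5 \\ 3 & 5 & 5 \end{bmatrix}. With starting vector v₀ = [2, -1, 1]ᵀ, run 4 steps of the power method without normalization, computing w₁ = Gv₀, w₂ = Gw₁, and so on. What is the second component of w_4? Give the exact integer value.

w1 = Gv₀ = ((-1)·2 + 6·(-1) + (-2)·1; 6·2 + 7·(-1) + (-5)·1; 3·2 + 5·(-1) + 5·1) = (-10, 0, 6)
w2 = Gw1 = ((-1)·(-10) + 6·0 + (-2)·6; 6·(-10) + 7·0 + (-5)·6; 3·(-10) + 5·0 + 5·6) = (-2, -90, 0)
w3 = Gw2 = (-538, -642, -456)
w4 = Gw3 = (-2402, -5442, -7104)
The requested component of w4 is -5442.

-5442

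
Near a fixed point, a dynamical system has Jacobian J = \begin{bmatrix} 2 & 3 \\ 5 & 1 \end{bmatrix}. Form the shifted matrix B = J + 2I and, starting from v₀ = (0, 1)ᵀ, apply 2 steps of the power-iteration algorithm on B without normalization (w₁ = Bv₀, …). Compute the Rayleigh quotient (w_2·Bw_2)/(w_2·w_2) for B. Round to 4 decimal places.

7.3982

B = J + 2I has rows (4, 3); (5, 3)
w1 = Bv₀ = (4·0 + 3·1; 5·0 + 3·1) = (3, 3)
w2 = Bw1 = (4·3 + 3·3; 5·3 + 3·3) = (21, 24)
Bw2 = (156, 177)
w2·Bw2 = 7524; w2·w2 = 1017; μ ≈ 7524/1017 = 7.3982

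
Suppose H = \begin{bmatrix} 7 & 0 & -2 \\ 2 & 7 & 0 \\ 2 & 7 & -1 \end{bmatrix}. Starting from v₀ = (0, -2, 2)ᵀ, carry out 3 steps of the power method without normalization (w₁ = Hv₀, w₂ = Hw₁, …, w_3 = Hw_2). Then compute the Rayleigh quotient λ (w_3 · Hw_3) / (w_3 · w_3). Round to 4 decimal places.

λ ≈ 6.6846

w1 = Hv₀ = (7·0 + 0·(-2) + (-2)·2; 2·0 + 7·(-2) + 0·2; 2·0 + 7·(-2) + (-1)·2) = (-4, -14, -16)
w2 = Hw1 = (7·(-4) + 0·(-14) + (-2)·(-16); 2·(-4) + 7·(-14) + 0·(-16); 2·(-4) + 7·(-14) + (-1)·(-16)) = (4, -106, -90)
w3 = Hw2 = (208, -734, -644)
Hw3 = (2744, -4722, -4078)
w3·Hw3 = 208·2744 + (-734)·(-4722) + (-644)·(-4078) = 6662932; w3·w3 = 208·208 + (-734)·(-734) + (-644)·(-644) = 996756
λ ≈ 6662932/996756 = 6.6846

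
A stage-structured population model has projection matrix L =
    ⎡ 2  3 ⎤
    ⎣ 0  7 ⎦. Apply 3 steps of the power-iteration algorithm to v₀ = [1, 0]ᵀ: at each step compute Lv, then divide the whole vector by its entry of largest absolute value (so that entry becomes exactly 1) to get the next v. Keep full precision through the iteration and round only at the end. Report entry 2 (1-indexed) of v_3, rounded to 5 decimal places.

Lv0 = (2.000000, 0.000000); divide by 2.000000 → v1 = (1.000000, 0.000000)
Lv1 = (2.000000, 0.000000); divide by 2.000000 → v2 = (1.000000, 0.000000)
Lv2 = (2.000000, 0.000000); divide by 2.000000 → v3 = (1.000000, 0.000000)
Requested entry of v3: 0/8 = 0.00000

0.00000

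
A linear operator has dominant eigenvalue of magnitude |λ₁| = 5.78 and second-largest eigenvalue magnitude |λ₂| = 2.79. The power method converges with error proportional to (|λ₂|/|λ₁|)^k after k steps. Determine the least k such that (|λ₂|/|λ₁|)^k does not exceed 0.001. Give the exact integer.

10

|λ₂/λ₁| = 2.79/5.78 = 0.48270
Need k ≥ ln(0.001) / ln(0.48270) = -6.9078 / -0.7284 ≈ 9.484
Smallest integer k satisfying the bound: 10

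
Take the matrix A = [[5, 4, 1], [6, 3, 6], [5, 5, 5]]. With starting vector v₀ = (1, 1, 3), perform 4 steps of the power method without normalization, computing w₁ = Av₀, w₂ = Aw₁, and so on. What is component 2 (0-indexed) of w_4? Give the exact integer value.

w1 = Av₀ = (5·1 + 4·1 + 1·3; 6·1 + 3·1 + 6·3; 5·1 + 5·1 + 5·3) = (12, 27, 25)
w2 = Aw1 = (5·12 + 4·27 + 1·25; 6·12 + 3·27 + 6·25; 5·12 + 5·27 + 5·25) = (193, 303, 320)
w3 = Aw2 = (2497, 3987, 4080)
w4 = Aw3 = (32513, 51423, 52820)
The requested component of w4 is 52820.

52820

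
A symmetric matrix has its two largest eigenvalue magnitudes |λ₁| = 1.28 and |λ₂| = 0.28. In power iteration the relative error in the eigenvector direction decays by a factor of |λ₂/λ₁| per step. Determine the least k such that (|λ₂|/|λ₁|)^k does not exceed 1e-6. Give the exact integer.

10

|λ₂/λ₁| = 0.28/1.28 = 0.21875
Need k ≥ ln(1e-6) / ln(0.21875) = -13.8155 / -1.5198 ≈ 9.090
Smallest integer k satisfying the bound: 10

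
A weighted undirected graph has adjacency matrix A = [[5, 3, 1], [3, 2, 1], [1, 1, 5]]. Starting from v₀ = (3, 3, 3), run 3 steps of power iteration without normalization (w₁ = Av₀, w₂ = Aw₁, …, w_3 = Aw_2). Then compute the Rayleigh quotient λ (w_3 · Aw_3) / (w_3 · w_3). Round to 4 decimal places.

7.5873

w1 = Av₀ = (5·3 + 3·3 + 1·3; 3·3 + 2·3 + 1·3; 1·3 + 1·3 + 5·3) = (27, 18, 21)
w2 = Aw1 = (5·27 + 3·18 + 1·21; 3·27 + 2·18 + 1·21; 1·27 + 1·18 + 5·21) = (210, 138, 150)
w3 = Aw2 = (1614, 1056, 1098)
Aw3 = (12336, 8052, 8160)
w3·Aw3 = 1614·12336 + 1056·8052 + 1098·8160 = 37372896; w3·w3 = 1614·1614 + 1056·1056 + 1098·1098 = 4925736
λ ≈ 37372896/4925736 = 7.5873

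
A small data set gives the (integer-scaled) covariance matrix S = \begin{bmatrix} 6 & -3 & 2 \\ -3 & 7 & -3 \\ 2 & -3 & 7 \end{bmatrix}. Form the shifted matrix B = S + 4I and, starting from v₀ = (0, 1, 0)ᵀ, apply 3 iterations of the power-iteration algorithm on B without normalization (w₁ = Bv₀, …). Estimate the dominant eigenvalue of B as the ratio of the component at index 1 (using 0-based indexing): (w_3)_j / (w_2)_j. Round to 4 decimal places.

B = S + 4I has rows (10, -3, 2); (-3, 11, -3); (2, -3, 11)
w1 = Bv₀ = (10·0 + (-3)·1 + 2·0; (-3)·0 + 11·1 + (-3)·0; 2·0 + (-3)·1 + 11·0) = (-3, 11, -3)
w2 = Bw1 = (10·(-3) + (-3)·11 + 2·(-3); (-3)·(-3) + 11·11 + (-3)·(-3); 2·(-3) + (-3)·11 + 11·(-3)) = (-69, 139, -72)
w3 = Bw2 = (-1251, 1952, -1347)
Ratio: 1952/139 = 14.0432

14.0432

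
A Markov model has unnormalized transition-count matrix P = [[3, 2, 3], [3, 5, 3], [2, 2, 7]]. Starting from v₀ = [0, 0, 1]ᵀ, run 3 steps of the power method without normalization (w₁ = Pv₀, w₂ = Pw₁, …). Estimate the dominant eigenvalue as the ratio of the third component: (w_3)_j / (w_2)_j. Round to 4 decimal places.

w1 = Pv₀ = (3, 3, 7)
w2 = Pw1 = (36, 45, 61)
w3 = Pw2 = (381, 516, 589)
Ratio at component: 589 / 61 = 9.6557

9.6557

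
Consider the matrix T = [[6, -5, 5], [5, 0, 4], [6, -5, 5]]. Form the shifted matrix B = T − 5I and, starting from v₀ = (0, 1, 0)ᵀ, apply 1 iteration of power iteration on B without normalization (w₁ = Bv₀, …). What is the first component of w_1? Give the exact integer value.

B = T − 5I has rows (1, -5, 5); (5, -5, 4); (6, -5, 0)
w1 = Bv₀ = (1·0 + (-5)·1 + 5·0; 5·0 + (-5)·1 + 4·0; 6·0 + (-5)·1 + 0·0) = (-5, -5, -5)
Requested component of w1: -5

-5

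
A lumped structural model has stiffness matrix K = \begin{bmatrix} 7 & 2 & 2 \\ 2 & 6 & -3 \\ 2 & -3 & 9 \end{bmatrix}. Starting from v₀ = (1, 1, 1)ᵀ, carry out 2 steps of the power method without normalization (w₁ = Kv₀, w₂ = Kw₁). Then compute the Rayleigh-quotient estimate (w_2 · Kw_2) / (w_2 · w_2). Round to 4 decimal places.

w1 = Kv₀ = (11, 5, 8)
w2 = Kw1 = (103, 28, 79)
Kw2 = (935, 137, 833)
w2·Kw2 = 103·935 + 28·137 + 79·833 = 165948; w2·w2 = 103·103 + 28·28 + 79·79 = 17634
λ ≈ 165948/17634 = 9.4107

9.4107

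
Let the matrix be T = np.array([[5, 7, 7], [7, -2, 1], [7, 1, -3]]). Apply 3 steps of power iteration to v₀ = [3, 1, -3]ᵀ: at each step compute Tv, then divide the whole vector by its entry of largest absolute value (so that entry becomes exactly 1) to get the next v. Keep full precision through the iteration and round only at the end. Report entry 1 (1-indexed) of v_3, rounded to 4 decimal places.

0.4785

Tv0 = (1.00000, 16.00000, 31.00000); divide by 31.00000 → v1 = (0.03226, 0.51613, 1.00000)
Tv1 = (10.77419, 0.19355, -2.25806); divide by 10.77419 → v2 = (1.00000, 0.01796, -0.20958)
Tv2 = (3.65868, 6.75449, 7.64671); divide by 7.64671 → v3 = (0.47847, 0.88332, 1.00000)
Requested entry of v3: 1222/2554 = 0.4785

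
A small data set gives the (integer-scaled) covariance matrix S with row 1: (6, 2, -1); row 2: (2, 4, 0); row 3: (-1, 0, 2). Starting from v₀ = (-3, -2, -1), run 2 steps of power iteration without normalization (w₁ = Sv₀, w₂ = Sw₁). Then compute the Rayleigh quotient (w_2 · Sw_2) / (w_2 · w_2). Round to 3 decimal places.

7.363

w1 = Sv₀ = (6·(-3) + 2·(-2) + (-1)·(-1); 2·(-3) + 4·(-2) + 0·(-1); (-1)·(-3) + 0·(-2) + 2·(-1)) = (-21, -14, 1)
w2 = Sw1 = (6·(-21) + 2·(-14) + (-1)·1; 2·(-21) + 4·(-14) + 0·1; (-1)·(-21) + 0·(-14) + 2·1) = (-155, -98, 23)
Sw2 = (-1149, -702, 201)
w2·Sw2 = (-155)·(-1149) + (-98)·(-702) + 23·201 = 251514; w2·w2 = (-155)·(-155) + (-98)·(-98) + 23·23 = 34158
λ ≈ 251514/34158 = 7.363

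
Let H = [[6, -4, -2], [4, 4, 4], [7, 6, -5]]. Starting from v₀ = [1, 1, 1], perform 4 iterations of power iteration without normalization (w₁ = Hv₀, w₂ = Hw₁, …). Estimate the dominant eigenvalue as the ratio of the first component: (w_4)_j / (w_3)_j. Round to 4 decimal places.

λ ≈ 6.6667

w1 = Hv₀ = (6·1 + (-4)·1 + (-2)·1; 4·1 + 4·1 + 4·1; 7·1 + 6·1 + (-5)·1) = (0, 12, 8)
w2 = Hw1 = (6·0 + (-4)·12 + (-2)·8; 4·0 + 4·12 + 4·8; 7·0 + 6·12 + (-5)·8) = (-64, 80, 32)
w3 = Hw2 = (-768, 192, -128)
w4 = Hw3 = (-5120, -2816, -3584)
Ratio at component: -5120 / -768 = 6.6667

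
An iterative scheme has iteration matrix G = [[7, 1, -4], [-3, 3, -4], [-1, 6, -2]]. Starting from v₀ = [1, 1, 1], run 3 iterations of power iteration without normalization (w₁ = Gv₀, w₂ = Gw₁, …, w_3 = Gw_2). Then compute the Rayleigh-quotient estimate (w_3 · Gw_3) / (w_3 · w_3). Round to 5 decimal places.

λ ≈ 5.69032

w1 = Gv₀ = (7·1 + 1·1 + (-4)·1; (-3)·1 + 3·1 + (-4)·1; (-1)·1 + 6·1 + (-2)·1) = (4, -4, 3)
w2 = Gw1 = (7·4 + 1·(-4) + (-4)·3; (-3)·4 + 3·(-4) + (-4)·3; (-1)·4 + 6·(-4) + (-2)·3) = (12, -36, -34)
w3 = Gw2 = (184, -8, -160)
Gw3 = (1920, 64, 88)
w3·Gw3 = 184·1920 + (-8)·64 + (-160)·88 = 338688; w3·w3 = 184·184 + (-8)·(-8) + (-160)·(-160) = 59520
λ ≈ 338688/59520 = 5.69032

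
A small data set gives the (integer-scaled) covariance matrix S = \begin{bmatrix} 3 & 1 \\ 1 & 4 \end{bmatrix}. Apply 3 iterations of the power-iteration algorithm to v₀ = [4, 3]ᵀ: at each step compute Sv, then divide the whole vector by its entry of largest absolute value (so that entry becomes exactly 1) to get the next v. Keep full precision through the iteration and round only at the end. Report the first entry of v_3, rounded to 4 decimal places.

0.6950

Sv0 = (15.00000, 16.00000); divide by 16.00000 → v1 = (0.93750, 1.00000)
Sv1 = (3.81250, 4.93750); divide by 4.93750 → v2 = (0.77215, 1.00000)
Sv2 = (3.31646, 4.77215); divide by 4.77215 → v3 = (0.69496, 1.00000)
Requested entry of v3: 262/377 = 0.6950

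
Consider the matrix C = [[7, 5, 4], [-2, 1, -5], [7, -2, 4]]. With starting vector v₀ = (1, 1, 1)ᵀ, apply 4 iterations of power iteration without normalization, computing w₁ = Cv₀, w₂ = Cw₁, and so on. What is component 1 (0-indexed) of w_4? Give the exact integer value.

-11381

w1 = Cv₀ = (16, -6, 9)
w2 = Cw1 = (118, -83, 160)
w3 = Cw2 = (1051, -1119, 1632)
w4 = Cw3 = (8290, -11381, 16123)
The requested component of w4 is -11381.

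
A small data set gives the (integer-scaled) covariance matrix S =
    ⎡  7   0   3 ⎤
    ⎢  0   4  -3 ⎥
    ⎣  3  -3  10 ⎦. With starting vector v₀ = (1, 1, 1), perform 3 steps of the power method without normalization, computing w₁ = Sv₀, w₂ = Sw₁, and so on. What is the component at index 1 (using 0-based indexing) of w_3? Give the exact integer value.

-485

w1 = Sv₀ = (10, 1, 10)
w2 = Sw1 = (100, -26, 127)
w3 = Sw2 = (1081, -485, 1648)
The requested component of w3 is -485.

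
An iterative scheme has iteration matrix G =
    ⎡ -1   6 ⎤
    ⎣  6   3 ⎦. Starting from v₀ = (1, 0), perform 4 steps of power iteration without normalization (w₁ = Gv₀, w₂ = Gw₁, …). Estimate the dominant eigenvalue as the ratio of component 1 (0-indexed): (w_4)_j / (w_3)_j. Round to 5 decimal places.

λ ≈ 3.81395

w1 = Gv₀ = (-1, 6)
w2 = Gw1 = (37, 12)
w3 = Gw2 = (35, 258)
w4 = Gw3 = (1513, 984)
Ratio at component: 984 / 258 = 3.81395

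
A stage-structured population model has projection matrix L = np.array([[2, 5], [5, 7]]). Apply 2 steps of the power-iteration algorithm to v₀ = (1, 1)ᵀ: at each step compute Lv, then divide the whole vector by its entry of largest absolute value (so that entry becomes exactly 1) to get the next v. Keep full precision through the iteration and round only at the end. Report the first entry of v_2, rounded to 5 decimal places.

0.62185

Lv0 = (7.000000, 12.000000); divide by 12.000000 → v1 = (0.583333, 1.000000)
Lv1 = (6.166667, 9.916667); divide by 9.916667 → v2 = (0.621849, 1.000000)
Requested entry of v2: 74/119 = 0.62185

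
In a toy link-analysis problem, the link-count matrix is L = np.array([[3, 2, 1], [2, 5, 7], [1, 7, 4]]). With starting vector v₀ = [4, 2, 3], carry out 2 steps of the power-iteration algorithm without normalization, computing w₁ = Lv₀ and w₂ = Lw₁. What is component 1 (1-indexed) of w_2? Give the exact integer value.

w1 = Lv₀ = (19, 39, 30)
w2 = Lw1 = (165, 443, 412)
The requested component of w2 is 165.

165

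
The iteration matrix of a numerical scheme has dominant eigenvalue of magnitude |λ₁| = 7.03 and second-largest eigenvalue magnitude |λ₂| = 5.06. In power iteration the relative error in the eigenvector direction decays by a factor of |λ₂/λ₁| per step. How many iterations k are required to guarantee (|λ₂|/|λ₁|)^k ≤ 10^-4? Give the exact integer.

|λ₂/λ₁| = 5.06/7.03 = 0.71977
Need k ≥ ln(10^-4) / ln(0.71977) = -9.2103 / -0.3288 ≈ 28.010
Smallest integer k satisfying the bound: 29

29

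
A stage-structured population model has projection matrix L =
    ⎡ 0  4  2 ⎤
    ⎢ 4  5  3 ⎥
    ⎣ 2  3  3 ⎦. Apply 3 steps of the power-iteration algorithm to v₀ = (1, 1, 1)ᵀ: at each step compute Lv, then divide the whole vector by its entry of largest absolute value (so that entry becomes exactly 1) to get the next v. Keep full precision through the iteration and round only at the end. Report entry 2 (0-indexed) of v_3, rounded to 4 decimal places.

0.6601

Lv0 = (6.00000, 12.00000, 8.00000); divide by 12.00000 → v1 = (0.50000, 1.00000, 0.66667)
Lv1 = (5.33333, 9.00000, 6.00000); divide by 9.00000 → v2 = (0.59259, 1.00000, 0.66667)
Lv2 = (5.33333, 9.37037, 6.18519); divide by 9.37037 → v3 = (0.56917, 1.00000, 0.66008)
Requested entry of v3: 668/1012 = 0.6601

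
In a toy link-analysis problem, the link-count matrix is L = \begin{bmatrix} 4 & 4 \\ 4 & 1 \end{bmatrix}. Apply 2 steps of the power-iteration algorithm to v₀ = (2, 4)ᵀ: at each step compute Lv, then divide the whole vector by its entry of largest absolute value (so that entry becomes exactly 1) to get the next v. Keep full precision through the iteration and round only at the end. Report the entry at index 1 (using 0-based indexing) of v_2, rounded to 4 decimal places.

Lv0 = (24.00000, 12.00000); divide by 24.00000 → v1 = (1.00000, 0.50000)
Lv1 = (6.00000, 4.50000); divide by 6.00000 → v2 = (1.00000, 0.75000)
Requested entry of v2: 108/144 = 0.7500

0.7500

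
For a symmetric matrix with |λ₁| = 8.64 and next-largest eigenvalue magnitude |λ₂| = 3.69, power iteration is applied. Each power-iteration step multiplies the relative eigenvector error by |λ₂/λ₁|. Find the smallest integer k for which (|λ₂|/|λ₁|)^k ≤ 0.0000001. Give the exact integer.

19

|λ₂/λ₁| = 3.69/8.64 = 0.42708
Need k ≥ ln(0.0000001) / ln(0.42708) = -16.1181 / -0.8508 ≈ 18.945
Smallest integer k satisfying the bound: 19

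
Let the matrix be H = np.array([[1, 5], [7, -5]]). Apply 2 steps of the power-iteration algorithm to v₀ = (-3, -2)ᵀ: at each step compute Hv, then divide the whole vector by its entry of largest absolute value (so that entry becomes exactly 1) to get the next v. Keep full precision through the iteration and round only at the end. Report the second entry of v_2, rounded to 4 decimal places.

Hv0 = (-13.00000, -11.00000); divide by -13.00000 → v1 = (1.00000, 0.84615)
Hv1 = (5.23077, 2.76923); divide by 5.23077 → v2 = (1.00000, 0.52941)
Requested entry of v2: -36/-68 = 0.5294

0.5294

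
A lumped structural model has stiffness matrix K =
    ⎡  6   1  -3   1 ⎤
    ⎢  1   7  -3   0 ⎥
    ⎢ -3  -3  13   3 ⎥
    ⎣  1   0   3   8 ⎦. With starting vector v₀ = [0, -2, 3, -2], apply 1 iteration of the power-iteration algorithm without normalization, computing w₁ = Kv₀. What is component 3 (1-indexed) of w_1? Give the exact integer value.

w1 = Kv₀ = (6·0 + 1·(-2) + (-3)·3 + 1·(-2); 1·0 + 7·(-2) + (-3)·3 + 0·(-2); (-3)·0 + (-3)·(-2) + 13·3 + 3·(-2); 1·0 + 0·(-2) + 3·3 + 8·(-2)) = (-13, -23, 39, -7)
The requested component of w1 is 39.

39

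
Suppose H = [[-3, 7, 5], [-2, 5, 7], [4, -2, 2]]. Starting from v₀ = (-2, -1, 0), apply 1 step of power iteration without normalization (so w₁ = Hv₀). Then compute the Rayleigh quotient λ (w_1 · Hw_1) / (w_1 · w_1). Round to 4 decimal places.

w1 = Hv₀ = (-1, -1, -6)
Hw1 = (-34, -45, -14)
w1·Hw1 = (-1)·(-34) + (-1)·(-45) + (-6)·(-14) = 163; w1·w1 = (-1)·(-1) + (-1)·(-1) + (-6)·(-6) = 38
λ ≈ 163/38 = 4.2895

λ ≈ 4.2895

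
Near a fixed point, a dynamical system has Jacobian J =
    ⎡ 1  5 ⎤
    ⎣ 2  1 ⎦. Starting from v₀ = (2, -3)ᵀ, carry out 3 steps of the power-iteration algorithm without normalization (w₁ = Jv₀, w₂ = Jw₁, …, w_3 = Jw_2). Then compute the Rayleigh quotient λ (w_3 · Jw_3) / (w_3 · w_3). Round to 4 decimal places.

2.9706

w1 = Jv₀ = (-13, 1)
w2 = Jw1 = (-8, -25)
w3 = Jw2 = (-133, -41)
Jw3 = (-338, -307)
w3·Jw3 = (-133)·(-338) + (-41)·(-307) = 57541; w3·w3 = (-133)·(-133) + (-41)·(-41) = 19370
λ ≈ 57541/19370 = 2.9706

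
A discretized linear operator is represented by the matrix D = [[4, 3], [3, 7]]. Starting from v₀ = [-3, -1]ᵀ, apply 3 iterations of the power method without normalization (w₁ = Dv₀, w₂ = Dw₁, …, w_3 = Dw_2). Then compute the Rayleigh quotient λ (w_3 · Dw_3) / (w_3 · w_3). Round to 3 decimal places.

λ ≈ 8.853

w1 = Dv₀ = (-15, -16)
w2 = Dw1 = (-108, -157)
w3 = Dw2 = (-903, -1423)
Dw3 = (-7881, -12670)
w3·Dw3 = (-903)·(-7881) + (-1423)·(-12670) = 25145953; w3·w3 = (-903)·(-903) + (-1423)·(-1423) = 2840338
λ ≈ 25145953/2840338 = 8.853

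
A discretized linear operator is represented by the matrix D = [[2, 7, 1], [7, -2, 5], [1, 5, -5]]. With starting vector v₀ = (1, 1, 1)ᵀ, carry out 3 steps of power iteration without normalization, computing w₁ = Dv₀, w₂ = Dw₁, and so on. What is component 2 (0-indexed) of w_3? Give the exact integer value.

w1 = Dv₀ = (10, 10, 1)
w2 = Dw1 = (91, 55, 55)
w3 = Dw2 = (622, 802, 91)
The requested component of w3 is 91.

91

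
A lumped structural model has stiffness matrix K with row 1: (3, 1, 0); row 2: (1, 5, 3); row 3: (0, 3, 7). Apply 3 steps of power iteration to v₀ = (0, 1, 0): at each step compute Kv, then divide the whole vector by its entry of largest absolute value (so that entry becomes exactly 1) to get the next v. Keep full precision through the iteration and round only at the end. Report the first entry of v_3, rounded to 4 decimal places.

Kv0 = (1.00000, 5.00000, 3.00000); divide by 5.00000 → v1 = (0.20000, 1.00000, 0.60000)
Kv1 = (1.60000, 7.00000, 7.20000); divide by 7.20000 → v2 = (0.22222, 0.97222, 1.00000)
Kv2 = (1.63889, 8.08333, 9.91667); divide by 9.91667 → v3 = (0.16527, 0.81513, 1.00000)
Requested entry of v3: 59/357 = 0.1653

0.1653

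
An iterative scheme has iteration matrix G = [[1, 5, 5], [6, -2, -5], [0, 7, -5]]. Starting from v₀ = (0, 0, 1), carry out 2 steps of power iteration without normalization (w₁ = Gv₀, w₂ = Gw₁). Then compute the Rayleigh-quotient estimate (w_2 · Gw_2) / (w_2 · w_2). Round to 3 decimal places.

λ ≈ -6.008

w1 = Gv₀ = (5, -5, -5)
w2 = Gw1 = (-45, 65, -10)
Gw2 = (230, -350, 505)
w2·Gw2 = (-45)·230 + 65·(-350) + (-10)·505 = -38150; w2·w2 = (-45)·(-45) + 65·65 + (-10)·(-10) = 6350
λ ≈ -38150/6350 = -6.008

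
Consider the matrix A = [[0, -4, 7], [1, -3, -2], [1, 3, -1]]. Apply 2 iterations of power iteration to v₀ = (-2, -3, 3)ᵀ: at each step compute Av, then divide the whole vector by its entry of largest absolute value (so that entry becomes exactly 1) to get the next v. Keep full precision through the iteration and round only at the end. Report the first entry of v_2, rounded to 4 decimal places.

1.0000

Av0 = (33.00000, 1.00000, -14.00000); divide by 33.00000 → v1 = (1.00000, 0.03030, -0.42424)
Av1 = (-3.09091, 1.75758, 1.51515); divide by -3.09091 → v2 = (1.00000, -0.56863, -0.49020)
Requested entry of v2: -102/-102 = 1.0000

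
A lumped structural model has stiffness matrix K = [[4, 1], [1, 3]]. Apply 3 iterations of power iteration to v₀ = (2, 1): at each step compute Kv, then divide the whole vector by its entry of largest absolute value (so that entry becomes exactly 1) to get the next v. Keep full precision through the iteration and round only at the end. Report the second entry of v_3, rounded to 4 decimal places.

0.6011

Kv0 = (9.00000, 5.00000); divide by 9.00000 → v1 = (1.00000, 0.55556)
Kv1 = (4.55556, 2.66667); divide by 4.55556 → v2 = (1.00000, 0.58537)
Kv2 = (4.58537, 2.75610); divide by 4.58537 → v3 = (1.00000, 0.60106)
Requested entry of v3: 113/188 = 0.6011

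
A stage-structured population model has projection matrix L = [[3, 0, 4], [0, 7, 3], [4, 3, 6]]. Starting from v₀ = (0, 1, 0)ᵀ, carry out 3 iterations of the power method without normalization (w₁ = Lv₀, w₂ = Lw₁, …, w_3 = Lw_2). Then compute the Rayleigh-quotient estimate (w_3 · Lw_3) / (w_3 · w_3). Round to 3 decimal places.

w1 = Lv₀ = (3·0 + 0·1 + 4·0; 0·0 + 7·1 + 3·0; 4·0 + 3·1 + 6·0) = (0, 7, 3)
w2 = Lw1 = (3·0 + 0·7 + 4·3; 0·0 + 7·7 + 3·3; 4·0 + 3·7 + 6·3) = (12, 58, 39)
w3 = Lw2 = (192, 523, 456)
Lw3 = (2400, 5029, 5073)
w3·Lw3 = 192·2400 + 523·5029 + 456·5073 = 5404255; w3·w3 = 192·192 + 523·523 + 456·456 = 518329
λ ≈ 5404255/518329 = 10.426

λ ≈ 10.426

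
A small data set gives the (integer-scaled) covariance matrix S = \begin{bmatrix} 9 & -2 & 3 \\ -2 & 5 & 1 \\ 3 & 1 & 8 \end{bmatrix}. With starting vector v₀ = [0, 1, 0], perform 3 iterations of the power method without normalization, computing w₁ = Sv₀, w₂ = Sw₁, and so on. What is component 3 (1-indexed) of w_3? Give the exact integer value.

11

w1 = Sv₀ = (9·0 + (-2)·1 + 3·0; (-2)·0 + 5·1 + 1·0; 3·0 + 1·1 + 8·0) = (-2, 5, 1)
w2 = Sw1 = (9·(-2) + (-2)·5 + 3·1; (-2)·(-2) + 5·5 + 1·1; 3·(-2) + 1·5 + 8·1) = (-25, 30, 7)
w3 = Sw2 = (-264, 207, 11)
The requested component of w3 is 11.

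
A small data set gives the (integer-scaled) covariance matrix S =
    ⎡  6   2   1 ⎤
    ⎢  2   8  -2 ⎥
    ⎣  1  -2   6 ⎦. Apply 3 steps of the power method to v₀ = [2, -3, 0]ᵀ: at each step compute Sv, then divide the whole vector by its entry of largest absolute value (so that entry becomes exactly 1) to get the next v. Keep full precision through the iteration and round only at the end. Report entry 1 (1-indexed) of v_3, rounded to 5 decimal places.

Sv0 = (6.000000, -20.000000, 8.000000); divide by -20.000000 → v1 = (-0.300000, 1.000000, -0.400000)
Sv1 = (-0.200000, 8.200000, -4.700000); divide by 8.200000 → v2 = (-0.024390, 1.000000, -0.573171)
Sv2 = (1.280488, 9.097561, -5.463415); divide by 9.097561 → v3 = (0.140751, 1.000000, -0.600536)
Requested entry of v3: -210/-1492 = 0.14075

0.14075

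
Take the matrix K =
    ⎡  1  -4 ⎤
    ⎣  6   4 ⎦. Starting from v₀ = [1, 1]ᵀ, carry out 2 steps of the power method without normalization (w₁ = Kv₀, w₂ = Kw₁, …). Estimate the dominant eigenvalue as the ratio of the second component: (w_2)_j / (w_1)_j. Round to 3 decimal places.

w1 = Kv₀ = (1·1 + (-4)·1; 6·1 + 4·1) = (-3, 10)
w2 = Kw1 = (1·(-3) + (-4)·10; 6·(-3) + 4·10) = (-43, 22)
Ratio at component: 22 / 10 = 2.200

λ ≈ 2.200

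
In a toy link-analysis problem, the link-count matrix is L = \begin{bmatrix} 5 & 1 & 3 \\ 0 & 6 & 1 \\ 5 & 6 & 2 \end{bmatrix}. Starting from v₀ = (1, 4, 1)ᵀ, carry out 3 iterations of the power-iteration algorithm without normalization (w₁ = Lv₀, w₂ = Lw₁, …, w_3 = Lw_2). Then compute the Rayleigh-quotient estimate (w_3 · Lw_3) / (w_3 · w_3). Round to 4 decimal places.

λ ≈ 9.0282

w1 = Lv₀ = (12, 25, 31)
w2 = Lw1 = (178, 181, 272)
w3 = Lw2 = (1887, 1358, 2520)
Lw3 = (18353, 10668, 22623)
w3·Lw3 = 1887·18353 + 1358·10668 + 2520·22623 = 106129215; w3·w3 = 1887·1887 + 1358·1358 + 2520·2520 = 11755333
λ ≈ 106129215/11755333 = 9.0282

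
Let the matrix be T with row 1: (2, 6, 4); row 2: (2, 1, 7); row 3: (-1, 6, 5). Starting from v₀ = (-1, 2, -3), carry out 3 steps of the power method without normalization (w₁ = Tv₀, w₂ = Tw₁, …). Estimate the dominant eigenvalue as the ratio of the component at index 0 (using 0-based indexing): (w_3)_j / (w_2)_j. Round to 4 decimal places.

w1 = Tv₀ = (2·(-1) + 6·2 + 4·(-3); 2·(-1) + 1·2 + 7·(-3); (-1)·(-1) + 6·2 + 5·(-3)) = (-2, -21, -2)
w2 = Tw1 = (2·(-2) + 6·(-21) + 4·(-2); 2·(-2) + 1·(-21) + 7·(-2); (-1)·(-2) + 6·(-21) + 5·(-2)) = (-138, -39, -134)
w3 = Tw2 = (-1046, -1253, -766)
Ratio at component: -1046 / -138 = 7.5797

λ ≈ 7.5797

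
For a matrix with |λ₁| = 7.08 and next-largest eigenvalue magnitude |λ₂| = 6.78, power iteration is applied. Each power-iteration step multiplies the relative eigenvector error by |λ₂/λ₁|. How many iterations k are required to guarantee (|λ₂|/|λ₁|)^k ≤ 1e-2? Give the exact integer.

|λ₂/λ₁| = 6.78/7.08 = 0.95763
Need k ≥ ln(1e-2) / ln(0.95763) = -4.6052 / -0.0433 ≈ 106.363
Smallest integer k satisfying the bound: 107

107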